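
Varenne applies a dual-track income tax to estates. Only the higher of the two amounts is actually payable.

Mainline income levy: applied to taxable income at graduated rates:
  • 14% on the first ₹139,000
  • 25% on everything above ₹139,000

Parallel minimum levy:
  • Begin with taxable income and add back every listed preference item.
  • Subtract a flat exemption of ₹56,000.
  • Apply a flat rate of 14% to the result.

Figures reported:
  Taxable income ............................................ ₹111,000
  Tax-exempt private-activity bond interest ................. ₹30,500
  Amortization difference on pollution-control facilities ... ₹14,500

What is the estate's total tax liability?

Parallel minimum levy:
  Adjusted income: ₹111,000 + ₹30,500 + ₹14,500 = ₹156,000
  Less exemption ₹56,000 → base ₹100,000
  ₹100,000 × 14% = ₹14,000

Mainline income levy:
  ₹111,000 × 14% = ₹15,540

₹15,540 > ₹14,000, so the mainline income levy governs.

₹15,540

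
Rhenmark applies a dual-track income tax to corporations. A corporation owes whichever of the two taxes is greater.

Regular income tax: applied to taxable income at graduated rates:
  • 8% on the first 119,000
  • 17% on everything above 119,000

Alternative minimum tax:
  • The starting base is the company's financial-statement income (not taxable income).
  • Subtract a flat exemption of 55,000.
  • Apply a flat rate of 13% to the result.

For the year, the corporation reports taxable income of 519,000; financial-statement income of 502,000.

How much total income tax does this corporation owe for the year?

77,520

Alternative minimum tax:
  Base (financial-statement income): 502,000
  Less exemption 55,000 → base 447,000
  447,000 × 13% = 58,110

Regular income tax:
  119,000 × 8% = 9,520
  400,000 × 17% = 68,000
  → 77,520

77,520 > 58,110, so the regular income tax governs.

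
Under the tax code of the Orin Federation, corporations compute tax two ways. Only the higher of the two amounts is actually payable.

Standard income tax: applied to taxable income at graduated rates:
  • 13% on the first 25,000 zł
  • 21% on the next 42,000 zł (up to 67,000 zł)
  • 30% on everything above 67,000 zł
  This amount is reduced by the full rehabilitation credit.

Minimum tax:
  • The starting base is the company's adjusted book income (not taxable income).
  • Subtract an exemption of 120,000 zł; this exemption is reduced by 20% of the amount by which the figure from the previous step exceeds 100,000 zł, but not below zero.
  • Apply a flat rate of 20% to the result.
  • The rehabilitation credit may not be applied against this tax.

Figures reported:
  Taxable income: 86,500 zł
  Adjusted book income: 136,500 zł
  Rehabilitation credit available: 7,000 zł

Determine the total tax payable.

10,920 zł

Standard income tax:
  25,000 zł × 13% = 3,250 zł
  42,000 zł × 21% = 8,820 zł
  19,500 zł × 30% = 5,850 zł
  → 17,920 zł
  Less rehabilitation credit 7,000 zł → 10,920 zł

Minimum tax:
  Base (adjusted book income): 136,500 zł
  Exemption: 120,000 zł − 20% × (136,500 zł − 100,000 zł) = 120,000 zł − 7,300 zł = 112,700 zł
  Base: 136,500 zł − 112,700 zł = 23,800 zł
  23,800 zł × 20% = 4,760 zł

10,920 zł > 4,760 zł, so the standard income tax governs.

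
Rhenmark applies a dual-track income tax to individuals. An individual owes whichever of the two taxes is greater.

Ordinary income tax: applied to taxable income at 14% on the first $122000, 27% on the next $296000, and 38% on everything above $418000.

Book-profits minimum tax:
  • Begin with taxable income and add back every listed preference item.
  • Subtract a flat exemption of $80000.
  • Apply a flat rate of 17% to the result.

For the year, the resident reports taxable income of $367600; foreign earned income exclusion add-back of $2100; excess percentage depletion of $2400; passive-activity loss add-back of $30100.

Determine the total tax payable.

Ordinary income tax:
  $122000 × 14% = $17080
  $245600 × 27% = $66312
  → $83392

Book-profits minimum tax:
  Adjusted income: $367600 + $2100 + $2400 + $30100 = $402200
  Less exemption $80000 → base $322200
  $322200 × 17% = $54774

$83392 > $54774, so the ordinary income tax governs.

$83392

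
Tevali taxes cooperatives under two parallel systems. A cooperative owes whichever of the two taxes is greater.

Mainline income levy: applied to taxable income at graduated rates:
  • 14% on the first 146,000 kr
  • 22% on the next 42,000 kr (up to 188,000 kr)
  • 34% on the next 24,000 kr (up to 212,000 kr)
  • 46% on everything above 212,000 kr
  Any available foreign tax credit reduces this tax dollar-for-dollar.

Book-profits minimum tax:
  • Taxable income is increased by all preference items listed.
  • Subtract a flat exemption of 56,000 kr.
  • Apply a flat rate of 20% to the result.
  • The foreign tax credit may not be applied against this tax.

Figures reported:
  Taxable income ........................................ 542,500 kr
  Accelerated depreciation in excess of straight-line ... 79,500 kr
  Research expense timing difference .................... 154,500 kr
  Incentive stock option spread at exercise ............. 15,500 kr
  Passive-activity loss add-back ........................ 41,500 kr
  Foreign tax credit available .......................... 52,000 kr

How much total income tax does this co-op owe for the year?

Book-profits minimum tax:
  Adjusted income: 542,500 kr + 79,500 kr + 154,500 kr + 15,500 kr + 41,500 kr = 833,500 kr
  Less exemption 56,000 kr → base 777,500 kr
  777,500 kr × 20% = 155,500 kr

Mainline income levy:
  146,000 kr × 14% = 20,440 kr
  42,000 kr × 22% = 9,240 kr
  24,000 kr × 34% = 8,160 kr
  330,500 kr × 46% = 152,030 kr
  → 189,870 kr
  Less foreign tax credit 52,000 kr → 137,870 kr

155,500 kr > 137,870 kr, so the book-profits minimum tax is the binding amount.

155,500 kr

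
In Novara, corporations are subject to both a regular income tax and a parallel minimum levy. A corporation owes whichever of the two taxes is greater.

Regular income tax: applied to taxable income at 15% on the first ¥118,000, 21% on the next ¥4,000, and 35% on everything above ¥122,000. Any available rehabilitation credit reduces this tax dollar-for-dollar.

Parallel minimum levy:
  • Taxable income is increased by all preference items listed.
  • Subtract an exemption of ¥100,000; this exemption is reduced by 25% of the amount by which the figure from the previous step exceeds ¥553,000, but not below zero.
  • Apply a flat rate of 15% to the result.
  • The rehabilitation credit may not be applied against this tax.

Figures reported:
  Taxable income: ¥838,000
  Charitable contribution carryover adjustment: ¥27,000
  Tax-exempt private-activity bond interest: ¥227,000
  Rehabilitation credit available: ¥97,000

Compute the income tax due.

¥172,140

Regular income tax:
  ¥118,000 × 15% = ¥17,700
  ¥4,000 × 21% = ¥840
  ¥716,000 × 35% = ¥250,600
  → ¥269,140
  Less rehabilitation credit ¥97,000 → ¥172,140

Parallel minimum levy:
  Adjusted income: ¥838,000 + ¥27,000 + ¥227,000 = ¥1,092,000
  Exemption: 25% × (¥1,092,000 − ¥553,000) = ¥134,750 ≥ ¥100,000, so the exemption is fully phased out
  Base: ¥1,092,000 − ¥0 = ¥1,092,000
  ¥1,092,000 × 15% = ¥163,800

¥172,140 > ¥163,800, so the regular income tax governs.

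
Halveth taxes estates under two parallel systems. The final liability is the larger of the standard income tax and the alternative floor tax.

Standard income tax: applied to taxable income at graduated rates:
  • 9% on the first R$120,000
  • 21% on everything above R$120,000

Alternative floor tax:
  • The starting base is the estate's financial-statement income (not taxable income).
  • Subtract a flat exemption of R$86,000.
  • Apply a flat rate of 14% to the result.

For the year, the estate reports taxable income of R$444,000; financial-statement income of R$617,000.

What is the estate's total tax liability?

R$78,840

Standard income tax:
  R$120,000 × 9% = R$10,800
  R$324,000 × 21% = R$68,040
  → R$78,840

Alternative floor tax:
  Base (financial-statement income): R$617,000
  Less exemption R$86,000 → base R$531,000
  R$531,000 × 14% = R$74,340

R$78,840 > R$74,340, so the standard income tax governs.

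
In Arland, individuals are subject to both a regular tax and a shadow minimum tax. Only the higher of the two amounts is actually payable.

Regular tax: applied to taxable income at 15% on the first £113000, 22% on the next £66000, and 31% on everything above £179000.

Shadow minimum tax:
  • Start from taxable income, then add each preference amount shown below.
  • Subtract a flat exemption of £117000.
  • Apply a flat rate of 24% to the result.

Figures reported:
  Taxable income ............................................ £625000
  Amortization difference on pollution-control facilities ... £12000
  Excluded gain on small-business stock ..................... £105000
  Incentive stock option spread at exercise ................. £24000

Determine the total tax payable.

£169730

Shadow minimum tax:
  Adjusted income: £625000 + £12000 + £105000 + £24000 = £766000
  Less exemption £117000 → base £649000
  £649000 × 24% = £155760

Regular tax:
  £113000 × 15% = £16950
  £66000 × 22% = £14520
  £446000 × 31% = £138260
  → £169730

£169730 > £155760, so the regular tax governs.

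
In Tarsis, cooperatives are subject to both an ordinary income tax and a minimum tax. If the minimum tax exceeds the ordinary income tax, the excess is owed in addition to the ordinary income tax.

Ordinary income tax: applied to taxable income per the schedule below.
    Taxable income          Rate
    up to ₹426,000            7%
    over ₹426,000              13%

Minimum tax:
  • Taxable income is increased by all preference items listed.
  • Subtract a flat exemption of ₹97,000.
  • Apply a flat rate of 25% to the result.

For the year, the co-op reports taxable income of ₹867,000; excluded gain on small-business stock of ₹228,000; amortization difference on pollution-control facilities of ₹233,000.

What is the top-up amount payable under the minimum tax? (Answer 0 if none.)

Minimum tax:
  Adjusted income: ₹867,000 + ₹228,000 + ₹233,000 = ₹1,328,000
  Less exemption ₹97,000 → base ₹1,231,000
  ₹1,231,000 × 25% = ₹307,750

Ordinary income tax:
  ₹426,000 × 7% = ₹29,820
  ₹441,000 × 13% = ₹57,330
  → ₹87,150

Excess of minimum tax over ordinary income tax: ₹307,750 − ₹87,150 = ₹220,600.

₹220,600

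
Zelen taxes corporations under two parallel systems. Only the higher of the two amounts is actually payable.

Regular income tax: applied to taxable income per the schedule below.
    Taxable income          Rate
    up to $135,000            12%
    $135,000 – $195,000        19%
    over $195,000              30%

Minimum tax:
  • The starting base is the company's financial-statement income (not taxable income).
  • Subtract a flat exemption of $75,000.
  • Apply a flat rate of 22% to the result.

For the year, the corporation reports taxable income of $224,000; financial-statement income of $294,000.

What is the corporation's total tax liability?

$48,180

Regular income tax:
  $135,000 × 12% = $16,200
  $60,000 × 19% = $11,400
  $29,000 × 30% = $8,700
  → $36,300

Minimum tax:
  Base (financial-statement income): $294,000
  Less exemption $75,000 → base $219,000
  $219,000 × 22% = $48,180

$48,180 > $36,300, so the minimum tax is the binding amount.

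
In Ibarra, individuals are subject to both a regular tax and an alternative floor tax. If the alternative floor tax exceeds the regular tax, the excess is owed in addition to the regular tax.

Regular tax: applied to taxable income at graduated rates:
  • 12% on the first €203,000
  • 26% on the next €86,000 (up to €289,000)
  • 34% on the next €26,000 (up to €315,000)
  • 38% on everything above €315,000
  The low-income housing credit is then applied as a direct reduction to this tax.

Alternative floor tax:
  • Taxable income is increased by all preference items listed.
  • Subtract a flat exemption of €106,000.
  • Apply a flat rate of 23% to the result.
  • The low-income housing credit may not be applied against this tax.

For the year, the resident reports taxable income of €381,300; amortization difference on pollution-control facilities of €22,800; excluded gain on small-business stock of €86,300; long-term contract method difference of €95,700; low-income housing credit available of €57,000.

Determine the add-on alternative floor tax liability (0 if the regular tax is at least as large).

Regular tax:
  €203,000 × 12% = €24,360
  €86,000 × 26% = €22,360
  €26,000 × 34% = €8,840
  €66,300 × 38% = €25,194
  → €80,754
  Less low-income housing credit €57,000 → €23,754

Alternative floor tax:
  Adjusted income: €381,300 + €22,800 + €86,300 + €95,700 = €586,100
  Less exemption €106,000 → base €480,100
  €480,100 × 23% = €110,423

Excess of alternative floor tax over regular tax: €110,423 − €23,754 = €86,669.

€86,669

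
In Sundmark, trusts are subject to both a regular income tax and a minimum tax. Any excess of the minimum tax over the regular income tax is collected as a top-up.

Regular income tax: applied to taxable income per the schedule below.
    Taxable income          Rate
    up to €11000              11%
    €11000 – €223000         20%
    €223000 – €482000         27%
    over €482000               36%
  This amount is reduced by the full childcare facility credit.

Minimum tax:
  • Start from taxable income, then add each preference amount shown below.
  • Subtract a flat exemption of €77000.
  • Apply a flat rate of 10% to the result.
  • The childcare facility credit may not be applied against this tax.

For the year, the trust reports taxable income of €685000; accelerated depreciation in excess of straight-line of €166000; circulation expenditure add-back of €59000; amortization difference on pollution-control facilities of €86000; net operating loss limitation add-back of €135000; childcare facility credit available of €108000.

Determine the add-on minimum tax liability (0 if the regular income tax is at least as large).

Regular income tax:
  €11000 × 11% = €1210
  €212000 × 20% = €42400
  €259000 × 27% = €69930
  €203000 × 36% = €73080
  → €186620
  Less childcare facility credit €108000 → €78620

Minimum tax:
  Adjusted income: €685000 + €166000 + €59000 + €86000 + €135000 = €1131000
  Less exemption €77000 → base €1054000
  €1054000 × 10% = €105400

Excess of minimum tax over regular income tax: €105400 − €78620 = €26780.

€26780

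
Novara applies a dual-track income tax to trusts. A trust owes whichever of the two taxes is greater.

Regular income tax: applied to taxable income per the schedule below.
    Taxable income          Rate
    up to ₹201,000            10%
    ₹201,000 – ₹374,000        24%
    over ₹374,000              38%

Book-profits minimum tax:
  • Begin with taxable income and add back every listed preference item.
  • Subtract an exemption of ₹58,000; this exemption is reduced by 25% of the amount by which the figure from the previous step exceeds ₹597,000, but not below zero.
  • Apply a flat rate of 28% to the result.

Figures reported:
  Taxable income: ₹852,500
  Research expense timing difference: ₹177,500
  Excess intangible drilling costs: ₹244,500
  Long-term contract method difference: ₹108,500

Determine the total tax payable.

Book-profits minimum tax:
  Adjusted income: ₹852,500 + ₹177,500 + ₹244,500 + ₹108,500 = ₹1,383,000
  Exemption: 25% × (₹1,383,000 − ₹597,000) = ₹196,500 ≥ ₹58,000, so the exemption is fully phased out
  Base: ₹1,383,000 − ₹0 = ₹1,383,000
  ₹1,383,000 × 28% = ₹387,240

Regular income tax:
  ₹201,000 × 10% = ₹20,100
  ₹173,000 × 24% = ₹41,520
  ₹478,500 × 38% = ₹181,830
  → ₹243,450

₹387,240 > ₹243,450, so the book-profits minimum tax is the binding amount.

₹387,240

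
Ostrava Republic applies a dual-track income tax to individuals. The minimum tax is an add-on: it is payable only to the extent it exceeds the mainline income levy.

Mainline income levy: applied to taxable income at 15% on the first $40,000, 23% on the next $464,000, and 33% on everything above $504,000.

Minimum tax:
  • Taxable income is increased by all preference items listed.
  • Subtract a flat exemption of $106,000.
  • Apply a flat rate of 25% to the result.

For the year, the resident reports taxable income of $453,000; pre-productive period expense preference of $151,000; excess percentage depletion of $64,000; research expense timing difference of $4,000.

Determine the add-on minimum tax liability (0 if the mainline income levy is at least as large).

Minimum tax:
  Adjusted income: $453,000 + $151,000 + $64,000 + $4,000 = $672,000
  Less exemption $106,000 → base $566,000
  $566,000 × 25% = $141,500

Mainline income levy:
  $40,000 × 15% = $6,000
  $413,000 × 23% = $94,990
  → $100,990

Excess of minimum tax over mainline income levy: $141,500 − $100,990 = $40,510.

$40,510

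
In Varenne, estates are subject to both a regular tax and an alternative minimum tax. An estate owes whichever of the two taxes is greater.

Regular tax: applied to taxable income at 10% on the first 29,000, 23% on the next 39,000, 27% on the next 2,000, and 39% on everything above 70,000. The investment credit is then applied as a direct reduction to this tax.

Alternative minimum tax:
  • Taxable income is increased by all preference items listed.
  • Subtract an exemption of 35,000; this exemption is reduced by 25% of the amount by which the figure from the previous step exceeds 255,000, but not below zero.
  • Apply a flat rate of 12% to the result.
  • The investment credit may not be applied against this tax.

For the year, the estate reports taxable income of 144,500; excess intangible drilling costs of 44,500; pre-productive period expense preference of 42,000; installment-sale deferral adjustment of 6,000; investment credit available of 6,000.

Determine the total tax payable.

35,465

Alternative minimum tax:
  Adjusted income: 144,500 + 44,500 + 42,000 + 6,000 = 237,000
  Exemption: 237,000 ≤ 255,000, so full 35,000 applies
  Base: 237,000 − 35,000 = 202,000
  202,000 × 12% = 24,240

Regular tax:
  29,000 × 10% = 2,900
  39,000 × 23% = 8,970
  2,000 × 27% = 540
  74,500 × 39% = 29,055
  → 41,465
  Less investment credit 6,000 → 35,465

35,465 > 24,240, so the regular tax governs.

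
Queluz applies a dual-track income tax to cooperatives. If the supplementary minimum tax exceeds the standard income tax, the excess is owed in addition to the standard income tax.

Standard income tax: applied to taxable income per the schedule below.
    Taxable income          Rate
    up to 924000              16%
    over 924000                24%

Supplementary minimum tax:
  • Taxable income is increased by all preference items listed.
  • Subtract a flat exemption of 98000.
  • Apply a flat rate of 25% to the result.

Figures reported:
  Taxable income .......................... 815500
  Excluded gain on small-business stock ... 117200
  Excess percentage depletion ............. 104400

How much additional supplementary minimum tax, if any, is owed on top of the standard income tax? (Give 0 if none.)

104295

Standard income tax:
  815500 × 16% = 130480

Supplementary minimum tax:
  Adjusted income: 815500 + 117200 + 104400 = 1037100
  Less exemption 98000 → base 939100
  939100 × 25% = 234775

Excess of supplementary minimum tax over standard income tax: 234775 − 130480 = 104295.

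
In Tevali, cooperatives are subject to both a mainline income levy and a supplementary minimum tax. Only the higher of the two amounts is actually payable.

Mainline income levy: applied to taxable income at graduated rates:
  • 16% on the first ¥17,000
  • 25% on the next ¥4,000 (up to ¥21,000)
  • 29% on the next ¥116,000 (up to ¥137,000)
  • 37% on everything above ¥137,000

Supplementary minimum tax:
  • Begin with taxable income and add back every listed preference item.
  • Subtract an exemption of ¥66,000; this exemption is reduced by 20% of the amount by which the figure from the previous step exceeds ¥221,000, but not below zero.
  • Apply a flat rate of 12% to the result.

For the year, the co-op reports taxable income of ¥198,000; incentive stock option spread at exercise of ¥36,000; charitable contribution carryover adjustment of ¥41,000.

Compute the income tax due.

¥59,930

Supplementary minimum tax:
  Adjusted income: ¥198,000 + ¥36,000 + ¥41,000 = ¥275,000
  Exemption: ¥66,000 − 20% × (¥275,000 − ¥221,000) = ¥66,000 − ¥10,800 = ¥55,200
  Base: ¥275,000 − ¥55,200 = ¥219,800
  ¥219,800 × 12% = ¥26,376

Mainline income levy:
  ¥17,000 × 16% = ¥2,720
  ¥4,000 × 25% = ¥1,000
  ¥116,000 × 29% = ¥33,640
  ¥61,000 × 37% = ¥22,570
  → ¥59,930

¥59,930 > ¥26,376, so the mainline income levy governs.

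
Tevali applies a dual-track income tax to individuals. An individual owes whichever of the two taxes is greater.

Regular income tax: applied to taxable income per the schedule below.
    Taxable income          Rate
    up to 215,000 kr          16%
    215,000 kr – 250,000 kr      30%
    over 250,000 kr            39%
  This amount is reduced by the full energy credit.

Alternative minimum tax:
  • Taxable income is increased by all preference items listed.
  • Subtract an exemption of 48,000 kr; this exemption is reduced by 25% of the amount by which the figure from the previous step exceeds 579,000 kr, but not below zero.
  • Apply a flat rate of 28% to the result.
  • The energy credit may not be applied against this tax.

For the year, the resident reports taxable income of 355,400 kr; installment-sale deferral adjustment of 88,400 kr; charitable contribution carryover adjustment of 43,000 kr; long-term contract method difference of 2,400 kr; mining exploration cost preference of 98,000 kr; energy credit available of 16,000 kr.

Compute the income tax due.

Alternative minimum tax:
  Adjusted income: 355,400 kr + 88,400 kr + 43,000 kr + 2,400 kr + 98,000 kr = 587,200 kr
  Exemption: 48,000 kr − 25% × (587,200 kr − 579,000 kr) = 48,000 kr − 2,050 kr = 45,950 kr
  Base: 587,200 kr − 45,950 kr = 541,250 kr
  541,250 kr × 28% = 151,550 kr

Regular income tax:
  215,000 kr × 16% = 34,400 kr
  35,000 kr × 30% = 10,500 kr
  105,400 kr × 39% = 41,106 kr
  → 86,006 kr
  Less energy credit 16,000 kr → 70,006 kr

151,550 kr > 70,006 kr, so the alternative minimum tax is the binding amount.

151,550 kr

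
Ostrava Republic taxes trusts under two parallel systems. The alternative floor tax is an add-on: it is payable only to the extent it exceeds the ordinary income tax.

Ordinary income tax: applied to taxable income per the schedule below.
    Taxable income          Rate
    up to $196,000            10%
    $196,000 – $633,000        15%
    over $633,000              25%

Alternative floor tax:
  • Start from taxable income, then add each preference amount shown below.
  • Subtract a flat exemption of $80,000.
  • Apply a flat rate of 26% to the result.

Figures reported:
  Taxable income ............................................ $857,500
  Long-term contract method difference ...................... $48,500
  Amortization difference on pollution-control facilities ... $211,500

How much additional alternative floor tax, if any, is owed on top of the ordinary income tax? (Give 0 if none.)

Ordinary income tax:
  $196,000 × 10% = $19,600
  $437,000 × 15% = $65,550
  $224,500 × 25% = $56,125
  → $141,275

Alternative floor tax:
  Adjusted income: $857,500 + $48,500 + $211,500 = $1,117,500
  Less exemption $80,000 → base $1,037,500
  $1,037,500 × 26% = $269,750

Excess of alternative floor tax over ordinary income tax: $269,750 − $141,275 = $128,475.

$128,475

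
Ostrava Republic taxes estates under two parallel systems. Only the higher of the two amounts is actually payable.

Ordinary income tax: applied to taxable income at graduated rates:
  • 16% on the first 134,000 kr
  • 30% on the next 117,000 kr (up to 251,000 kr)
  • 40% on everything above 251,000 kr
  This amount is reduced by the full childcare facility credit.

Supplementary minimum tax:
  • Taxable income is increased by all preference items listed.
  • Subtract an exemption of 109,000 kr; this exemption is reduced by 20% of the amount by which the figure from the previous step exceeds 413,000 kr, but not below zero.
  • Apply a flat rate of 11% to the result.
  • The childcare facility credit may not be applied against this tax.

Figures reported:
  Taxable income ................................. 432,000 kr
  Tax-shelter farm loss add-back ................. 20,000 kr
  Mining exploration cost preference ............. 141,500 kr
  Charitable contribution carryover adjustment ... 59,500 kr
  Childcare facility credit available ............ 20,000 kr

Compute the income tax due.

Supplementary minimum tax:
  Adjusted income: 432,000 kr + 20,000 kr + 141,500 kr + 59,500 kr = 653,000 kr
  Exemption: 109,000 kr − 20% × (653,000 kr − 413,000 kr) = 109,000 kr − 48,000 kr = 61,000 kr
  Base: 653,000 kr − 61,000 kr = 592,000 kr
  592,000 kr × 11% = 65,120 kr

Ordinary income tax:
  134,000 kr × 16% = 21,440 kr
  117,000 kr × 30% = 35,100 kr
  181,000 kr × 40% = 72,400 kr
  → 128,940 kr
  Less childcare facility credit 20,000 kr → 108,940 kr

108,940 kr > 65,120 kr, so the ordinary income tax governs.

108,940 kr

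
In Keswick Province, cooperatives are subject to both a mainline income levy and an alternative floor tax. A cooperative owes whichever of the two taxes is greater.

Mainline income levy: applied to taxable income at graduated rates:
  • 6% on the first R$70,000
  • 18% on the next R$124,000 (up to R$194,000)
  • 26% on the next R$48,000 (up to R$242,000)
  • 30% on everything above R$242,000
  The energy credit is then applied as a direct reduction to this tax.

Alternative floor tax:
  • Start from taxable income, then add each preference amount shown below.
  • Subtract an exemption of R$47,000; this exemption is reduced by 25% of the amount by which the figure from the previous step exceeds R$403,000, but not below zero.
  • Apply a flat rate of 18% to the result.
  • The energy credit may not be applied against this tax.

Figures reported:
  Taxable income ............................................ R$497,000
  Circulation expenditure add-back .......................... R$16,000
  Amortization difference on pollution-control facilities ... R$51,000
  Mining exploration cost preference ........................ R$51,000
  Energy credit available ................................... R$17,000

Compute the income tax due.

Alternative floor tax:
  Adjusted income: R$497,000 + R$16,000 + R$51,000 + R$51,000 = R$615,000
  Exemption: 25% × (R$615,000 − R$403,000) = R$53,000 ≥ R$47,000, so the exemption is fully phased out
  Base: R$615,000 − R$0 = R$615,000
  R$615,000 × 18% = R$110,700

Mainline income levy:
  R$70,000 × 6% = R$4,200
  R$124,000 × 18% = R$22,320
  R$48,000 × 26% = R$12,480
  R$255,000 × 30% = R$76,500
  → R$115,500
  Less energy credit R$17,000 → R$98,500

R$110,700 > R$98,500, so the alternative floor tax is the binding amount.

R$110,700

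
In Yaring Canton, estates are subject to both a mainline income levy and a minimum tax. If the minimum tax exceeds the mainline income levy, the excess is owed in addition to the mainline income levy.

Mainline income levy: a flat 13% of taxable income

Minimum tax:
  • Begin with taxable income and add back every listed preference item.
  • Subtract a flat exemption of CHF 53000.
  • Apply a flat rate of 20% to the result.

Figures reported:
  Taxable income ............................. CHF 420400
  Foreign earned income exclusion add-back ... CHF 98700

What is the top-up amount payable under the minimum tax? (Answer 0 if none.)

Minimum tax:
  Adjusted income: CHF 420400 + CHF 98700 = CHF 519100
  Less exemption CHF 53000 → base CHF 466100
  CHF 466100 × 20% = CHF 93220

Mainline income levy:
  CHF 420400 × 13% = CHF 54652

Excess of minimum tax over mainline income levy: CHF 93220 − CHF 54652 = CHF 38568.

CHF 38568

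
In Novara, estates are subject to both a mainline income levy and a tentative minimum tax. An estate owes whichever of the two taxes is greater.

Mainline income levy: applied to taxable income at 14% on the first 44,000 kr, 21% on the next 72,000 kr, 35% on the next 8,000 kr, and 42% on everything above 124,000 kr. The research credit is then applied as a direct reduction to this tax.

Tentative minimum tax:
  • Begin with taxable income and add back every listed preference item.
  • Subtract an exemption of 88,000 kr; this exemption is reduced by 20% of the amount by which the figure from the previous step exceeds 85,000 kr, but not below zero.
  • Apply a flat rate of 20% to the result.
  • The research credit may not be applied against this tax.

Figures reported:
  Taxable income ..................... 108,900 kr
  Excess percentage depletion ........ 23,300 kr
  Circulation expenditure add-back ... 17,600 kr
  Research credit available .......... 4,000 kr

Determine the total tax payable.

15,789 kr

Mainline income levy:
  44,000 kr × 14% = 6,160 kr
  64,900 kr × 21% = 13,629 kr
  → 19,789 kr
  Less research credit 4,000 kr → 15,789 kr

Tentative minimum tax:
  Adjusted income: 108,900 kr + 23,300 kr + 17,600 kr = 149,800 kr
  Exemption: 88,000 kr − 20% × (149,800 kr − 85,000 kr) = 88,000 kr − 12,960 kr = 75,040 kr
  Base: 149,800 kr − 75,040 kr = 74,760 kr
  74,760 kr × 20% = 14,952 kr

15,789 kr > 14,952 kr, so the mainline income levy governs.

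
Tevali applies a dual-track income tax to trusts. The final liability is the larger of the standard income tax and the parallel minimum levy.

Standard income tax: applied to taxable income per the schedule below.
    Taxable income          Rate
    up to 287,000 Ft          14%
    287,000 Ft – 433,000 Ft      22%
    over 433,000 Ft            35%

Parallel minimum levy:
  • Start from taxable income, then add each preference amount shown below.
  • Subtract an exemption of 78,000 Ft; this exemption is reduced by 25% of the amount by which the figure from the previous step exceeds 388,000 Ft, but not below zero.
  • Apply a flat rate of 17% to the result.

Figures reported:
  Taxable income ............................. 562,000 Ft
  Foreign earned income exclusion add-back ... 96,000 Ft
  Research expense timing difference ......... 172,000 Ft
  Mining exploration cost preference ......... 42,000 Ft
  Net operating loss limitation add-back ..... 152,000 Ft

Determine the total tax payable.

174,080 Ft

Standard income tax:
  287,000 Ft × 14% = 40,180 Ft
  146,000 Ft × 22% = 32,120 Ft
  129,000 Ft × 35% = 45,150 Ft
  → 117,450 Ft

Parallel minimum levy:
  Adjusted income: 562,000 Ft + 96,000 Ft + 172,000 Ft + 42,000 Ft + 152,000 Ft = 1,024,000 Ft
  Exemption: 25% × (1,024,000 Ft − 388,000 Ft) = 159,000 Ft ≥ 78,000 Ft, so the exemption is fully phased out
  Base: 1,024,000 Ft − 0 Ft = 1,024,000 Ft
  1,024,000 Ft × 17% = 174,080 Ft

174,080 Ft > 117,450 Ft, so the parallel minimum levy is the binding amount.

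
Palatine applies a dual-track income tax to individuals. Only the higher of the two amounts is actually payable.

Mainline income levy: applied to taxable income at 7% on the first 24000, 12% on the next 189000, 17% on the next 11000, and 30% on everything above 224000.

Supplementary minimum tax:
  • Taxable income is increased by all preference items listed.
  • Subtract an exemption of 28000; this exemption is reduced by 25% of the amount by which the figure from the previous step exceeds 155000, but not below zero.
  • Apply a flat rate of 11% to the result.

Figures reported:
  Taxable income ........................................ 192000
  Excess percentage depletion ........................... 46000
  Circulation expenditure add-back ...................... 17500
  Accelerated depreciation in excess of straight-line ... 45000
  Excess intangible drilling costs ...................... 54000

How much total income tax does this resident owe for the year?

38995

Mainline income levy:
  24000 × 7% = 1680
  168000 × 12% = 20160
  → 21840

Supplementary minimum tax:
  Adjusted income: 192000 + 46000 + 17500 + 45000 + 54000 = 354500
  Exemption: 25% × (354500 − 155000) = 49875 ≥ 28000, so the exemption is fully phased out
  Base: 354500 − 0 = 354500
  354500 × 11% = 38995

38995 > 21840, so the supplementary minimum tax is the binding amount.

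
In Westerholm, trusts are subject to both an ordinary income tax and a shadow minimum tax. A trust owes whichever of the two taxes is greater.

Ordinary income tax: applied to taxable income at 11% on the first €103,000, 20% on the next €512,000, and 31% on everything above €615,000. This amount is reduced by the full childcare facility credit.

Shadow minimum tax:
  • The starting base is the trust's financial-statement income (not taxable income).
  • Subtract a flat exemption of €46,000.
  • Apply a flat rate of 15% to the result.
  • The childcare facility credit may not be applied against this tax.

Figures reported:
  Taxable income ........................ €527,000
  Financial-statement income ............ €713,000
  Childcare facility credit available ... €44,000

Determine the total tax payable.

€100,050

Ordinary income tax:
  €103,000 × 11% = €11,330
  €424,000 × 20% = €84,800
  → €96,130
  Less childcare facility credit €44,000 → €52,130

Shadow minimum tax:
  Base (financial-statement income): €713,000
  Less exemption €46,000 → base €667,000
  €667,000 × 15% = €100,050

€100,050 > €52,130, so the shadow minimum tax is the binding amount.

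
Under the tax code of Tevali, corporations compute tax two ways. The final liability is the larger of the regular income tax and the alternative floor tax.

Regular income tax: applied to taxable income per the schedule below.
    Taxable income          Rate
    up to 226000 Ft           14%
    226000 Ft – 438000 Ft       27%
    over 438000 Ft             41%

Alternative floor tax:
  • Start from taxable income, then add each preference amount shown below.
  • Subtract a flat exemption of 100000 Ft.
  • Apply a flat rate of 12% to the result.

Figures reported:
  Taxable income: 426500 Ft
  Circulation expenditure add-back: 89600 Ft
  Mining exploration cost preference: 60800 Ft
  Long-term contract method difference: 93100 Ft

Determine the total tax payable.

Regular income tax:
  226000 Ft × 14% = 31640 Ft
  200500 Ft × 27% = 54135 Ft
  → 85775 Ft

Alternative floor tax:
  Adjusted income: 426500 Ft + 89600 Ft + 60800 Ft + 93100 Ft = 670000 Ft
  Less exemption 100000 Ft → base 570000 Ft
  570000 Ft × 12% = 68400 Ft

85775 Ft > 68400 Ft, so the regular income tax governs.

85775 Ft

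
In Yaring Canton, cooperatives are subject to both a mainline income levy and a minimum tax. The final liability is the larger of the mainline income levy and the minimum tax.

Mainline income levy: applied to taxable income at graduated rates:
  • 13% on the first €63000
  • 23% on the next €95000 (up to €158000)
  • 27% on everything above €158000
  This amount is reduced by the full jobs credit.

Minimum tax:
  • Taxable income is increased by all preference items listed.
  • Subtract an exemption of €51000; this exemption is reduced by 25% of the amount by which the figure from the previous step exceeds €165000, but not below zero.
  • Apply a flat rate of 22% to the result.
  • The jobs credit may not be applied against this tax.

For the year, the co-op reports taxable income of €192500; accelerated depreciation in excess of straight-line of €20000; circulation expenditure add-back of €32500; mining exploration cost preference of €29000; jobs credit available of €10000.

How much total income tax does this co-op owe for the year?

€55055

Mainline income levy:
  €63000 × 13% = €8190
  €95000 × 23% = €21850
  €34500 × 27% = €9315
  → €39355
  Less jobs credit €10000 → €29355

Minimum tax:
  Adjusted income: €192500 + €20000 + €32500 + €29000 = €274000
  Exemption: €51000 − 25% × (€274000 − €165000) = €51000 − €27250 = €23750
  Base: €274000 − €23750 = €250250
  €250250 × 22% = €55055

€55055 > €29355, so the minimum tax is the binding amount.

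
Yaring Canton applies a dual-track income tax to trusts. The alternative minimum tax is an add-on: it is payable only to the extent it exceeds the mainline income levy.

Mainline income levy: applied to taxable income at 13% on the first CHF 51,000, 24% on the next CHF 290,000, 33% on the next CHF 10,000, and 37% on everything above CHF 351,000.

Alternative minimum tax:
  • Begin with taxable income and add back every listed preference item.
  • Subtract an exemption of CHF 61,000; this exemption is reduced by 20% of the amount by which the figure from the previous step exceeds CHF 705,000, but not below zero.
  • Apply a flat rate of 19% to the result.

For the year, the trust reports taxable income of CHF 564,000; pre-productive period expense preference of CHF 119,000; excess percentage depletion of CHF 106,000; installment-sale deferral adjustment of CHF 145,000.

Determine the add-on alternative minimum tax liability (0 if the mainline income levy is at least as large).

CHF 16,232

Mainline income levy:
  CHF 51,000 × 13% = CHF 6,630
  CHF 290,000 × 24% = CHF 69,600
  CHF 10,000 × 33% = CHF 3,300
  CHF 213,000 × 37% = CHF 78,810
  → CHF 158,340

Alternative minimum tax:
  Adjusted income: CHF 564,000 + CHF 119,000 + CHF 106,000 + CHF 145,000 = CHF 934,000
  Exemption: CHF 61,000 − 20% × (CHF 934,000 − CHF 705,000) = CHF 61,000 − CHF 45,800 = CHF 15,200
  Base: CHF 934,000 − CHF 15,200 = CHF 918,800
  CHF 918,800 × 19% = CHF 174,572

Excess of alternative minimum tax over mainline income levy: CHF 174,572 − CHF 158,340 = CHF 16,232.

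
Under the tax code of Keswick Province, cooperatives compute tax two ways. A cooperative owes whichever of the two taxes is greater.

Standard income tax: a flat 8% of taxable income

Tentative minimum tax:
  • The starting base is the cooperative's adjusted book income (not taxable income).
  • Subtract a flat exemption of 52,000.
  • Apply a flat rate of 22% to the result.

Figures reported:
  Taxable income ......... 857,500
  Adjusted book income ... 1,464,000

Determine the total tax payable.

310,640

Tentative minimum tax:
  Base (adjusted book income): 1,464,000
  Less exemption 52,000 → base 1,412,000
  1,412,000 × 22% = 310,640

Standard income tax:
  857,500 × 8% = 68,600

310,640 > 68,600, so the tentative minimum tax is the binding amount.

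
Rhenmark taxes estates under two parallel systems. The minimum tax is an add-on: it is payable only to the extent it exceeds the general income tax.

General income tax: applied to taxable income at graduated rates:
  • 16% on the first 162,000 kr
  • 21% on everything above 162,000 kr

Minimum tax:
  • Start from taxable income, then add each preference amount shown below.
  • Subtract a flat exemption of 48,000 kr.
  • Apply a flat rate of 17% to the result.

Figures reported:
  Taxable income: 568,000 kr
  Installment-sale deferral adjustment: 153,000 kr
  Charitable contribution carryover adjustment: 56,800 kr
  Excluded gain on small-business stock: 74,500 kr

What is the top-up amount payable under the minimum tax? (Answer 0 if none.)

25,551 kr

General income tax:
  162,000 kr × 16% = 25,920 kr
  406,000 kr × 21% = 85,260 kr
  → 111,180 kr

Minimum tax:
  Adjusted income: 568,000 kr + 153,000 kr + 56,800 kr + 74,500 kr = 852,300 kr
  Less exemption 48,000 kr → base 804,300 kr
  804,300 kr × 17% = 136,731 kr

Excess of minimum tax over general income tax: 136,731 kr − 111,180 kr = 25,551 kr.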